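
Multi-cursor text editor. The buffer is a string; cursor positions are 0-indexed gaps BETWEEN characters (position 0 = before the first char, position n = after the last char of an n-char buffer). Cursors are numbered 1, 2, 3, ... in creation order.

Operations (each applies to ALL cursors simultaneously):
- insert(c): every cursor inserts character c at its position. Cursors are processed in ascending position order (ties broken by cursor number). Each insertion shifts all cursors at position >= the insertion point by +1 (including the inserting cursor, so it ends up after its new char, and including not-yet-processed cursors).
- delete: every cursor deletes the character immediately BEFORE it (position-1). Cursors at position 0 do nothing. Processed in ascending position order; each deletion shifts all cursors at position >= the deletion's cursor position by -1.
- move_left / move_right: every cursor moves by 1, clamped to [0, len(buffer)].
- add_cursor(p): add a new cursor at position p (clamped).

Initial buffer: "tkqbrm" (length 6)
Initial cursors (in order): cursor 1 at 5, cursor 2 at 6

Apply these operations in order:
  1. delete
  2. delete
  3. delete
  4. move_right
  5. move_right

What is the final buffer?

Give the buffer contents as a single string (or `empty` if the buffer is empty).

Answer: empty

Derivation:
After op 1 (delete): buffer="tkqb" (len 4), cursors c1@4 c2@4, authorship ....
After op 2 (delete): buffer="tk" (len 2), cursors c1@2 c2@2, authorship ..
After op 3 (delete): buffer="" (len 0), cursors c1@0 c2@0, authorship 
After op 4 (move_right): buffer="" (len 0), cursors c1@0 c2@0, authorship 
After op 5 (move_right): buffer="" (len 0), cursors c1@0 c2@0, authorship 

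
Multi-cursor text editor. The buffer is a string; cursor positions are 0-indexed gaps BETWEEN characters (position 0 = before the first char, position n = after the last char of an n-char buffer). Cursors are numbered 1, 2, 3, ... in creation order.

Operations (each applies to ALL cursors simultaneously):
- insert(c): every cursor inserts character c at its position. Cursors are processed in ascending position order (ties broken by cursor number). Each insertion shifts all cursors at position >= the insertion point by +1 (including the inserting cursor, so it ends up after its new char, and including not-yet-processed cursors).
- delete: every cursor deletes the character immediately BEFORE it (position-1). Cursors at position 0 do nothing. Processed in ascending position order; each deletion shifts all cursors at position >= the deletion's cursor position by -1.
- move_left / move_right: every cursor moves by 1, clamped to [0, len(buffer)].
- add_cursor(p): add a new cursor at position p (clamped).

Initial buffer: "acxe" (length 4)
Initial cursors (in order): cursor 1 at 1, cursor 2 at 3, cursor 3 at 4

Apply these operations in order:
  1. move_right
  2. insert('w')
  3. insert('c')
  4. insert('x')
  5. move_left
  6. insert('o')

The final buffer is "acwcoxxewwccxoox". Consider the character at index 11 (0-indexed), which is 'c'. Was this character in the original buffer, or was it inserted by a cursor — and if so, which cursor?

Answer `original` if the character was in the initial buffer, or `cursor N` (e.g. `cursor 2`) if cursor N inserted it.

Answer: cursor 3

Derivation:
After op 1 (move_right): buffer="acxe" (len 4), cursors c1@2 c2@4 c3@4, authorship ....
After op 2 (insert('w')): buffer="acwxeww" (len 7), cursors c1@3 c2@7 c3@7, authorship ..1..23
After op 3 (insert('c')): buffer="acwcxewwcc" (len 10), cursors c1@4 c2@10 c3@10, authorship ..11..2323
After op 4 (insert('x')): buffer="acwcxxewwccxx" (len 13), cursors c1@5 c2@13 c3@13, authorship ..111..232323
After op 5 (move_left): buffer="acwcxxewwccxx" (len 13), cursors c1@4 c2@12 c3@12, authorship ..111..232323
After op 6 (insert('o')): buffer="acwcoxxewwccxoox" (len 16), cursors c1@5 c2@15 c3@15, authorship ..1111..23232233
Authorship (.=original, N=cursor N): . . 1 1 1 1 . . 2 3 2 3 2 2 3 3
Index 11: author = 3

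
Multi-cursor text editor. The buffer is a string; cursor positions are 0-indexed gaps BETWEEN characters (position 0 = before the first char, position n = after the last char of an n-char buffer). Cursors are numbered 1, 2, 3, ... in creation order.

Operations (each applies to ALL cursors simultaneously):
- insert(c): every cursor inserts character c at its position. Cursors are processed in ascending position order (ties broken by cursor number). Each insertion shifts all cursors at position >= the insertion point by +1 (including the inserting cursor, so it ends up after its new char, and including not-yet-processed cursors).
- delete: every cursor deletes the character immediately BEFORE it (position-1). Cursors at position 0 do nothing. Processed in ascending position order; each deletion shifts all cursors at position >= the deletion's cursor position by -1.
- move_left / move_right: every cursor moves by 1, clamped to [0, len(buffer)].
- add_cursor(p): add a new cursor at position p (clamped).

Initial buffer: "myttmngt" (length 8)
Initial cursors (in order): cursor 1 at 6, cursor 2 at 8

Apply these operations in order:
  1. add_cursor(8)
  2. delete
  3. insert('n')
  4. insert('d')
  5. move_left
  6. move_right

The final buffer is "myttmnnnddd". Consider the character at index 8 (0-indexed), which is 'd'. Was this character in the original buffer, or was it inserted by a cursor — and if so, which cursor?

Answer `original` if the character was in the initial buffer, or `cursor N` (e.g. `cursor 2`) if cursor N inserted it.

After op 1 (add_cursor(8)): buffer="myttmngt" (len 8), cursors c1@6 c2@8 c3@8, authorship ........
After op 2 (delete): buffer="myttm" (len 5), cursors c1@5 c2@5 c3@5, authorship .....
After op 3 (insert('n')): buffer="myttmnnn" (len 8), cursors c1@8 c2@8 c3@8, authorship .....123
After op 4 (insert('d')): buffer="myttmnnnddd" (len 11), cursors c1@11 c2@11 c3@11, authorship .....123123
After op 5 (move_left): buffer="myttmnnnddd" (len 11), cursors c1@10 c2@10 c3@10, authorship .....123123
After op 6 (move_right): buffer="myttmnnnddd" (len 11), cursors c1@11 c2@11 c3@11, authorship .....123123
Authorship (.=original, N=cursor N): . . . . . 1 2 3 1 2 3
Index 8: author = 1

Answer: cursor 1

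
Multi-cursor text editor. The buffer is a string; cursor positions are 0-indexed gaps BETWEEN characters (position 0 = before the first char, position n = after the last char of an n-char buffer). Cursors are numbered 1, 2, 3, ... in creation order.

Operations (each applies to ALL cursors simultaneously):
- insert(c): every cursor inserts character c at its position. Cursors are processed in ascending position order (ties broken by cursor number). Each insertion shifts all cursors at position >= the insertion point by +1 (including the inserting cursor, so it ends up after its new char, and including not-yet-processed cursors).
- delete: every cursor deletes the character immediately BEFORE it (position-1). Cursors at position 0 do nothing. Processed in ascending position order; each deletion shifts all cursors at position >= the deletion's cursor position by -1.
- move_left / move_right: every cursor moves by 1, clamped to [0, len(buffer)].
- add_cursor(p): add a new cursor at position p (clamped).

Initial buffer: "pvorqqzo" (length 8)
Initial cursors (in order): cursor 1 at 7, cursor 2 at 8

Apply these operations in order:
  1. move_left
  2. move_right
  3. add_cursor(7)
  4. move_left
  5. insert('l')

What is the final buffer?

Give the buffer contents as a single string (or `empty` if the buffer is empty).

Answer: pvorqqllzlo

Derivation:
After op 1 (move_left): buffer="pvorqqzo" (len 8), cursors c1@6 c2@7, authorship ........
After op 2 (move_right): buffer="pvorqqzo" (len 8), cursors c1@7 c2@8, authorship ........
After op 3 (add_cursor(7)): buffer="pvorqqzo" (len 8), cursors c1@7 c3@7 c2@8, authorship ........
After op 4 (move_left): buffer="pvorqqzo" (len 8), cursors c1@6 c3@6 c2@7, authorship ........
After op 5 (insert('l')): buffer="pvorqqllzlo" (len 11), cursors c1@8 c3@8 c2@10, authorship ......13.2.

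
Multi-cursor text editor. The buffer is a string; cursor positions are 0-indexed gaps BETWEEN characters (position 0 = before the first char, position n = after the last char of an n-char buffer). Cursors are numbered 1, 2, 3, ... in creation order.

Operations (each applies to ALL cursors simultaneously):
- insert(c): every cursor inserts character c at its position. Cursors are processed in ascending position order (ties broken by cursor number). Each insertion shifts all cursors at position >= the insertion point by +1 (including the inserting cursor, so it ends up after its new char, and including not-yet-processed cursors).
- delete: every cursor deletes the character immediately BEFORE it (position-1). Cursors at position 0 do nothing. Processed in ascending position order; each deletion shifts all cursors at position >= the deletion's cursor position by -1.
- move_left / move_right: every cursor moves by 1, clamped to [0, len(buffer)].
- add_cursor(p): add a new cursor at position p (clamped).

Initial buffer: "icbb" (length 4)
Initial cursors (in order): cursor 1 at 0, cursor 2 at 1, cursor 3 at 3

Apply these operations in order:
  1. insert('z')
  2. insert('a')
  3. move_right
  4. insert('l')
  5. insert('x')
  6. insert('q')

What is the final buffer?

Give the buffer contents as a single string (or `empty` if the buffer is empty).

After op 1 (insert('z')): buffer="zizcbzb" (len 7), cursors c1@1 c2@3 c3@6, authorship 1.2..3.
After op 2 (insert('a')): buffer="zaizacbzab" (len 10), cursors c1@2 c2@5 c3@9, authorship 11.22..33.
After op 3 (move_right): buffer="zaizacbzab" (len 10), cursors c1@3 c2@6 c3@10, authorship 11.22..33.
After op 4 (insert('l')): buffer="zailzaclbzabl" (len 13), cursors c1@4 c2@8 c3@13, authorship 11.122.2.33.3
After op 5 (insert('x')): buffer="zailxzaclxbzablx" (len 16), cursors c1@5 c2@10 c3@16, authorship 11.1122.22.33.33
After op 6 (insert('q')): buffer="zailxqzaclxqbzablxq" (len 19), cursors c1@6 c2@12 c3@19, authorship 11.11122.222.33.333

Answer: zailxqzaclxqbzablxq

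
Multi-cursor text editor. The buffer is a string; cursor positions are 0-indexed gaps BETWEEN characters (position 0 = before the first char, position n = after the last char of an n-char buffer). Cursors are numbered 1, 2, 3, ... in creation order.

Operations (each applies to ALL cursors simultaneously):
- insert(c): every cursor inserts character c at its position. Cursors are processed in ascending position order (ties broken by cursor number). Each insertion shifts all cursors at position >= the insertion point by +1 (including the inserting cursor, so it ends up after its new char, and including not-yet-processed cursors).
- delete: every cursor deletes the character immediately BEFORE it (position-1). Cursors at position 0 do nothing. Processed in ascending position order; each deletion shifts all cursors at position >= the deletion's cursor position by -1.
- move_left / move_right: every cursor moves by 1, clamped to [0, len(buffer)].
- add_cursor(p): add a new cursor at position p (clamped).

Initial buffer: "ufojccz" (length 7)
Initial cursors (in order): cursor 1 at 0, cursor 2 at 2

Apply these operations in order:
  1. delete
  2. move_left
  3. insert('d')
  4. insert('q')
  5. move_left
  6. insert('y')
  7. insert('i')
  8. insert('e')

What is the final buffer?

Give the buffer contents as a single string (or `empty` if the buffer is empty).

Answer: ddqyyiieequojccz

Derivation:
After op 1 (delete): buffer="uojccz" (len 6), cursors c1@0 c2@1, authorship ......
After op 2 (move_left): buffer="uojccz" (len 6), cursors c1@0 c2@0, authorship ......
After op 3 (insert('d')): buffer="dduojccz" (len 8), cursors c1@2 c2@2, authorship 12......
After op 4 (insert('q')): buffer="ddqquojccz" (len 10), cursors c1@4 c2@4, authorship 1212......
After op 5 (move_left): buffer="ddqquojccz" (len 10), cursors c1@3 c2@3, authorship 1212......
After op 6 (insert('y')): buffer="ddqyyquojccz" (len 12), cursors c1@5 c2@5, authorship 121122......
After op 7 (insert('i')): buffer="ddqyyiiquojccz" (len 14), cursors c1@7 c2@7, authorship 12112122......
After op 8 (insert('e')): buffer="ddqyyiieequojccz" (len 16), cursors c1@9 c2@9, authorship 1211212122......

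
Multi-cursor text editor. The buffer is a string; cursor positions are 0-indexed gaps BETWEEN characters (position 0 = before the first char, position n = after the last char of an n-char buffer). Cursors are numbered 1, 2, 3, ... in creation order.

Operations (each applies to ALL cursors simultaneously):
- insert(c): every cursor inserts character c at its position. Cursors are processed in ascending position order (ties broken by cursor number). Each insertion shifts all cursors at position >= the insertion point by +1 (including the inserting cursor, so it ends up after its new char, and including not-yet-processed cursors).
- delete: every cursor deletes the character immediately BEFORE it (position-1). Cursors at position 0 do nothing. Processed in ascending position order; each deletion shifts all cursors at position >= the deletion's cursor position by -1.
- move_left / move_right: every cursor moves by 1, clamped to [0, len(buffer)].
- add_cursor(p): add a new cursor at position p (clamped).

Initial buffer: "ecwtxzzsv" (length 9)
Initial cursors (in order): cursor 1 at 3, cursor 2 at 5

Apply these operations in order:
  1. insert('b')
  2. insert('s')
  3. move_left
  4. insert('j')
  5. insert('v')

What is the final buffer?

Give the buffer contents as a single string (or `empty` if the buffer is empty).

Answer: ecwbjvstxbjvszzsv

Derivation:
After op 1 (insert('b')): buffer="ecwbtxbzzsv" (len 11), cursors c1@4 c2@7, authorship ...1..2....
After op 2 (insert('s')): buffer="ecwbstxbszzsv" (len 13), cursors c1@5 c2@9, authorship ...11..22....
After op 3 (move_left): buffer="ecwbstxbszzsv" (len 13), cursors c1@4 c2@8, authorship ...11..22....
After op 4 (insert('j')): buffer="ecwbjstxbjszzsv" (len 15), cursors c1@5 c2@10, authorship ...111..222....
After op 5 (insert('v')): buffer="ecwbjvstxbjvszzsv" (len 17), cursors c1@6 c2@12, authorship ...1111..2222....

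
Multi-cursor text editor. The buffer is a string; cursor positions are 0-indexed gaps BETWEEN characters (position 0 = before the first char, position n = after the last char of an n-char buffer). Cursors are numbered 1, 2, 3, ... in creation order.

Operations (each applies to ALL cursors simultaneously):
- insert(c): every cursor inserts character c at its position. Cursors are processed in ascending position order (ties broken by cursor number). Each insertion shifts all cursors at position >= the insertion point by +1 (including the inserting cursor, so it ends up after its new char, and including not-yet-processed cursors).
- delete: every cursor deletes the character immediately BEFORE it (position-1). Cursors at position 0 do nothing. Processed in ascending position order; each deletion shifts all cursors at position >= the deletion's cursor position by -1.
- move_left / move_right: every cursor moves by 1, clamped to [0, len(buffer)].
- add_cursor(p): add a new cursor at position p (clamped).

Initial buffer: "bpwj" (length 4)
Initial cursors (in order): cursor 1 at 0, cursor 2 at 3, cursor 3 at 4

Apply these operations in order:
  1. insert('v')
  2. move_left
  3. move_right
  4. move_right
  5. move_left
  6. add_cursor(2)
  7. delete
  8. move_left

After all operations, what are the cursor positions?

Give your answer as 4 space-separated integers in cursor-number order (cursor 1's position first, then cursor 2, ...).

Answer: 0 1 1 0

Derivation:
After op 1 (insert('v')): buffer="vbpwvjv" (len 7), cursors c1@1 c2@5 c3@7, authorship 1...2.3
After op 2 (move_left): buffer="vbpwvjv" (len 7), cursors c1@0 c2@4 c3@6, authorship 1...2.3
After op 3 (move_right): buffer="vbpwvjv" (len 7), cursors c1@1 c2@5 c3@7, authorship 1...2.3
After op 4 (move_right): buffer="vbpwvjv" (len 7), cursors c1@2 c2@6 c3@7, authorship 1...2.3
After op 5 (move_left): buffer="vbpwvjv" (len 7), cursors c1@1 c2@5 c3@6, authorship 1...2.3
After op 6 (add_cursor(2)): buffer="vbpwvjv" (len 7), cursors c1@1 c4@2 c2@5 c3@6, authorship 1...2.3
After op 7 (delete): buffer="pwv" (len 3), cursors c1@0 c4@0 c2@2 c3@2, authorship ..3
After op 8 (move_left): buffer="pwv" (len 3), cursors c1@0 c4@0 c2@1 c3@1, authorship ..3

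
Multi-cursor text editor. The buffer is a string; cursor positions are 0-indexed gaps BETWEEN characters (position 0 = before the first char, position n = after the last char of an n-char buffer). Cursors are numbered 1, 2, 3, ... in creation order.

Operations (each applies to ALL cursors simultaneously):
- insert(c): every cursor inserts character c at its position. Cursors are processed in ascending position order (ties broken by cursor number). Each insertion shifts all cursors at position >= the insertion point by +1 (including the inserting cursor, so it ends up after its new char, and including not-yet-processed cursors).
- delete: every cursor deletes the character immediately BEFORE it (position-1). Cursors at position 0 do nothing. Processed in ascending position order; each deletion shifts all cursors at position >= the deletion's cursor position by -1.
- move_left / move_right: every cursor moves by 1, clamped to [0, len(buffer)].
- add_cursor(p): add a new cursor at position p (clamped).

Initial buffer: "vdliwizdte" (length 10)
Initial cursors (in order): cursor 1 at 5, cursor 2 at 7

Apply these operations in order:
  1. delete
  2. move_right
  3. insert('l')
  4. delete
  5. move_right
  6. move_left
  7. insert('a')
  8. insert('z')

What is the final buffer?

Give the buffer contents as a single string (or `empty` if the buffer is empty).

After op 1 (delete): buffer="vdliidte" (len 8), cursors c1@4 c2@5, authorship ........
After op 2 (move_right): buffer="vdliidte" (len 8), cursors c1@5 c2@6, authorship ........
After op 3 (insert('l')): buffer="vdliildlte" (len 10), cursors c1@6 c2@8, authorship .....1.2..
After op 4 (delete): buffer="vdliidte" (len 8), cursors c1@5 c2@6, authorship ........
After op 5 (move_right): buffer="vdliidte" (len 8), cursors c1@6 c2@7, authorship ........
After op 6 (move_left): buffer="vdliidte" (len 8), cursors c1@5 c2@6, authorship ........
After op 7 (insert('a')): buffer="vdliiadate" (len 10), cursors c1@6 c2@8, authorship .....1.2..
After op 8 (insert('z')): buffer="vdliiazdazte" (len 12), cursors c1@7 c2@10, authorship .....11.22..

Answer: vdliiazdazte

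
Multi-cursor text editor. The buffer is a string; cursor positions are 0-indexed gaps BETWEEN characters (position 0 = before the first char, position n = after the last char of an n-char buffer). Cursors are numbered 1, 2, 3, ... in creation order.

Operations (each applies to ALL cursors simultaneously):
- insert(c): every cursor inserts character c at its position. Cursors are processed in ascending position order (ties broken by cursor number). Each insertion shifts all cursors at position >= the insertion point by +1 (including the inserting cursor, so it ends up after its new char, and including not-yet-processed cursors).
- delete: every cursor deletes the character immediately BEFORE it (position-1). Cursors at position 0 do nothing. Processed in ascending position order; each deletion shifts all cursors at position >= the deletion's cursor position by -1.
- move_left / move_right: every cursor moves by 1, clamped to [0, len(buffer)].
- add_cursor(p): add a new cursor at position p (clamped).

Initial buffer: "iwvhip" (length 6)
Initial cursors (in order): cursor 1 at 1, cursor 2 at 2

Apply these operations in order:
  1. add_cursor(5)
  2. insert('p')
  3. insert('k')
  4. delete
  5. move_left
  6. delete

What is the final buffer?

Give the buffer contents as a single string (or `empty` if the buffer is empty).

After op 1 (add_cursor(5)): buffer="iwvhip" (len 6), cursors c1@1 c2@2 c3@5, authorship ......
After op 2 (insert('p')): buffer="ipwpvhipp" (len 9), cursors c1@2 c2@4 c3@8, authorship .1.2...3.
After op 3 (insert('k')): buffer="ipkwpkvhipkp" (len 12), cursors c1@3 c2@6 c3@11, authorship .11.22...33.
After op 4 (delete): buffer="ipwpvhipp" (len 9), cursors c1@2 c2@4 c3@8, authorship .1.2...3.
After op 5 (move_left): buffer="ipwpvhipp" (len 9), cursors c1@1 c2@3 c3@7, authorship .1.2...3.
After op 6 (delete): buffer="ppvhpp" (len 6), cursors c1@0 c2@1 c3@4, authorship 12..3.

Answer: ppvhpp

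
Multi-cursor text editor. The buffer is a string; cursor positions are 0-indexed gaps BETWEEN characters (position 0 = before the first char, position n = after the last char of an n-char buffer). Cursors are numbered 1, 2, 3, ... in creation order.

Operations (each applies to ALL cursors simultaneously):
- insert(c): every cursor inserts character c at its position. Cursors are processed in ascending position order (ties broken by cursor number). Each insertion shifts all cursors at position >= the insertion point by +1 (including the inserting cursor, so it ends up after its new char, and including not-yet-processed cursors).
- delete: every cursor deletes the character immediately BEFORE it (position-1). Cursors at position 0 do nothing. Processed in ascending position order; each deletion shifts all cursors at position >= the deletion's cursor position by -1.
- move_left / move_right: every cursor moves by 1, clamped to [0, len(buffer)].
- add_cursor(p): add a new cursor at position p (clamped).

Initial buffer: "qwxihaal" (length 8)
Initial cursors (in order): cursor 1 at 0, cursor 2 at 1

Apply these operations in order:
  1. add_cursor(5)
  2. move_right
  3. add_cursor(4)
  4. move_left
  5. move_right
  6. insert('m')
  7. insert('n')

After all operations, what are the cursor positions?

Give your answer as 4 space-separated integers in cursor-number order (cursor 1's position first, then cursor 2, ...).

Answer: 3 6 14 10

Derivation:
After op 1 (add_cursor(5)): buffer="qwxihaal" (len 8), cursors c1@0 c2@1 c3@5, authorship ........
After op 2 (move_right): buffer="qwxihaal" (len 8), cursors c1@1 c2@2 c3@6, authorship ........
After op 3 (add_cursor(4)): buffer="qwxihaal" (len 8), cursors c1@1 c2@2 c4@4 c3@6, authorship ........
After op 4 (move_left): buffer="qwxihaal" (len 8), cursors c1@0 c2@1 c4@3 c3@5, authorship ........
After op 5 (move_right): buffer="qwxihaal" (len 8), cursors c1@1 c2@2 c4@4 c3@6, authorship ........
After op 6 (insert('m')): buffer="qmwmximhamal" (len 12), cursors c1@2 c2@4 c4@7 c3@10, authorship .1.2..4..3..
After op 7 (insert('n')): buffer="qmnwmnximnhamnal" (len 16), cursors c1@3 c2@6 c4@10 c3@14, authorship .11.22..44..33..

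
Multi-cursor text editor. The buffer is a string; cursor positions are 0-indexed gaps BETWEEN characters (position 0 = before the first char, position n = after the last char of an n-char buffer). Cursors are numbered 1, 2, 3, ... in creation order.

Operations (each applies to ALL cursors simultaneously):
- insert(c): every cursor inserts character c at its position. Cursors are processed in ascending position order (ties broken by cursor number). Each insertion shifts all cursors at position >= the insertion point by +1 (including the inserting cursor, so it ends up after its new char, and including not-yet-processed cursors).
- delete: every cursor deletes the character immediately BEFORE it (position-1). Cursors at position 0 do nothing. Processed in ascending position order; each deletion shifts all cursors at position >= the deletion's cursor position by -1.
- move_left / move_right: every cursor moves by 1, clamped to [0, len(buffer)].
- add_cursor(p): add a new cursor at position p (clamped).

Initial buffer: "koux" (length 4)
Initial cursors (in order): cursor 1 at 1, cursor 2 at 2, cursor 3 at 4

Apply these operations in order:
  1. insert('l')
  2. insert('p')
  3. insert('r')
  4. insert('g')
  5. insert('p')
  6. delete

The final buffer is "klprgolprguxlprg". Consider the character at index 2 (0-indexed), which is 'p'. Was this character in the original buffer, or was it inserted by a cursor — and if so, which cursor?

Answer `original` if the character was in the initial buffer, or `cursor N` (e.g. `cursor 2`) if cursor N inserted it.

After op 1 (insert('l')): buffer="kloluxl" (len 7), cursors c1@2 c2@4 c3@7, authorship .1.2..3
After op 2 (insert('p')): buffer="klpolpuxlp" (len 10), cursors c1@3 c2@6 c3@10, authorship .11.22..33
After op 3 (insert('r')): buffer="klprolpruxlpr" (len 13), cursors c1@4 c2@8 c3@13, authorship .111.222..333
After op 4 (insert('g')): buffer="klprgolprguxlprg" (len 16), cursors c1@5 c2@10 c3@16, authorship .1111.2222..3333
After op 5 (insert('p')): buffer="klprgpolprgpuxlprgp" (len 19), cursors c1@6 c2@12 c3@19, authorship .11111.22222..33333
After op 6 (delete): buffer="klprgolprguxlprg" (len 16), cursors c1@5 c2@10 c3@16, authorship .1111.2222..3333
Authorship (.=original, N=cursor N): . 1 1 1 1 . 2 2 2 2 . . 3 3 3 3
Index 2: author = 1

Answer: cursor 1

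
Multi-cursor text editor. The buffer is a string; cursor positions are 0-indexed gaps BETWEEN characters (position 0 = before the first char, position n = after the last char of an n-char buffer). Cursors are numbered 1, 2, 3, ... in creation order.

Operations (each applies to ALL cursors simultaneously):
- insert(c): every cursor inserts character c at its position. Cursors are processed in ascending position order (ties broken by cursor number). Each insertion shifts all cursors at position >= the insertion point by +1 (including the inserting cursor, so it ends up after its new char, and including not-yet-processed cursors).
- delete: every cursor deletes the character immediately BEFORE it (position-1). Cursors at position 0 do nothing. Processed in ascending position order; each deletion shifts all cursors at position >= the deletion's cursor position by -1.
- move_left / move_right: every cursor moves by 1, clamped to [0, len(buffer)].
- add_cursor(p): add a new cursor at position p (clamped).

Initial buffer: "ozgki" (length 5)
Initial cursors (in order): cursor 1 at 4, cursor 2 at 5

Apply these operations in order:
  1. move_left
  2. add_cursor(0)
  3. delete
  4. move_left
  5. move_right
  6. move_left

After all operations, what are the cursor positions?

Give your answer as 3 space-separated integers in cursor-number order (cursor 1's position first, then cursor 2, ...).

After op 1 (move_left): buffer="ozgki" (len 5), cursors c1@3 c2@4, authorship .....
After op 2 (add_cursor(0)): buffer="ozgki" (len 5), cursors c3@0 c1@3 c2@4, authorship .....
After op 3 (delete): buffer="ozi" (len 3), cursors c3@0 c1@2 c2@2, authorship ...
After op 4 (move_left): buffer="ozi" (len 3), cursors c3@0 c1@1 c2@1, authorship ...
After op 5 (move_right): buffer="ozi" (len 3), cursors c3@1 c1@2 c2@2, authorship ...
After op 6 (move_left): buffer="ozi" (len 3), cursors c3@0 c1@1 c2@1, authorship ...

Answer: 1 1 0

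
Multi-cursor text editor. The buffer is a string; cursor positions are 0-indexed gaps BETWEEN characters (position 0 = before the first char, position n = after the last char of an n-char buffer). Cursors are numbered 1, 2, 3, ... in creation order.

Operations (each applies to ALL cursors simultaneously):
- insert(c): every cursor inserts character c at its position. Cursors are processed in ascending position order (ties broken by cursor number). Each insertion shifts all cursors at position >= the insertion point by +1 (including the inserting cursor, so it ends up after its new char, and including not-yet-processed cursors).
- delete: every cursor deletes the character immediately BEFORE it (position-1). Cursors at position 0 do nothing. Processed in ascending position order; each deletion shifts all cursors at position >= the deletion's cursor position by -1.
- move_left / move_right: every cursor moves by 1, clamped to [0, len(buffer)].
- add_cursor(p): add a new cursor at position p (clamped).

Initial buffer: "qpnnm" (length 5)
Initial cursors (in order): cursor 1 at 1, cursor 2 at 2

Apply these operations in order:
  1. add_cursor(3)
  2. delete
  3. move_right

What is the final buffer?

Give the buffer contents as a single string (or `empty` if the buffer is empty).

After op 1 (add_cursor(3)): buffer="qpnnm" (len 5), cursors c1@1 c2@2 c3@3, authorship .....
After op 2 (delete): buffer="nm" (len 2), cursors c1@0 c2@0 c3@0, authorship ..
After op 3 (move_right): buffer="nm" (len 2), cursors c1@1 c2@1 c3@1, authorship ..

Answer: nm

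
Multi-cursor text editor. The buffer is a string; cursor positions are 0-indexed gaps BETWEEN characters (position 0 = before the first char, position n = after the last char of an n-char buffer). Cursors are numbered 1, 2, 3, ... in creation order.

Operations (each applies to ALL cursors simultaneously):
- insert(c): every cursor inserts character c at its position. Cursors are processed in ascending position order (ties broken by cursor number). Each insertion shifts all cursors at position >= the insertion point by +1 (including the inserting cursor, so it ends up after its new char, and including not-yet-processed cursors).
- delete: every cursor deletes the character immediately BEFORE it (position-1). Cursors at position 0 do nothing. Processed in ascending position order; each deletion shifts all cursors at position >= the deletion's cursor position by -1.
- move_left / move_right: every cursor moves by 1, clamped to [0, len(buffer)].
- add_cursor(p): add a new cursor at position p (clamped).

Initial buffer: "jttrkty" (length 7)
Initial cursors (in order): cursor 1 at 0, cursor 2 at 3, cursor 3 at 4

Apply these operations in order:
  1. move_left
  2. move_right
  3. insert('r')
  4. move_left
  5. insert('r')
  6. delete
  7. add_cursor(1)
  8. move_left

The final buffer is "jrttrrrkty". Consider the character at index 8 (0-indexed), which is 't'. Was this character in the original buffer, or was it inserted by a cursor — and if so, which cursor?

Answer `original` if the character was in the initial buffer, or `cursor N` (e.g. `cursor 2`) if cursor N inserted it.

After op 1 (move_left): buffer="jttrkty" (len 7), cursors c1@0 c2@2 c3@3, authorship .......
After op 2 (move_right): buffer="jttrkty" (len 7), cursors c1@1 c2@3 c3@4, authorship .......
After op 3 (insert('r')): buffer="jrttrrrkty" (len 10), cursors c1@2 c2@5 c3@7, authorship .1..2.3...
After op 4 (move_left): buffer="jrttrrrkty" (len 10), cursors c1@1 c2@4 c3@6, authorship .1..2.3...
After op 5 (insert('r')): buffer="jrrttrrrrrkty" (len 13), cursors c1@2 c2@6 c3@9, authorship .11..22.33...
After op 6 (delete): buffer="jrttrrrkty" (len 10), cursors c1@1 c2@4 c3@6, authorship .1..2.3...
After op 7 (add_cursor(1)): buffer="jrttrrrkty" (len 10), cursors c1@1 c4@1 c2@4 c3@6, authorship .1..2.3...
After op 8 (move_left): buffer="jrttrrrkty" (len 10), cursors c1@0 c4@0 c2@3 c3@5, authorship .1..2.3...
Authorship (.=original, N=cursor N): . 1 . . 2 . 3 . . .
Index 8: author = original

Answer: original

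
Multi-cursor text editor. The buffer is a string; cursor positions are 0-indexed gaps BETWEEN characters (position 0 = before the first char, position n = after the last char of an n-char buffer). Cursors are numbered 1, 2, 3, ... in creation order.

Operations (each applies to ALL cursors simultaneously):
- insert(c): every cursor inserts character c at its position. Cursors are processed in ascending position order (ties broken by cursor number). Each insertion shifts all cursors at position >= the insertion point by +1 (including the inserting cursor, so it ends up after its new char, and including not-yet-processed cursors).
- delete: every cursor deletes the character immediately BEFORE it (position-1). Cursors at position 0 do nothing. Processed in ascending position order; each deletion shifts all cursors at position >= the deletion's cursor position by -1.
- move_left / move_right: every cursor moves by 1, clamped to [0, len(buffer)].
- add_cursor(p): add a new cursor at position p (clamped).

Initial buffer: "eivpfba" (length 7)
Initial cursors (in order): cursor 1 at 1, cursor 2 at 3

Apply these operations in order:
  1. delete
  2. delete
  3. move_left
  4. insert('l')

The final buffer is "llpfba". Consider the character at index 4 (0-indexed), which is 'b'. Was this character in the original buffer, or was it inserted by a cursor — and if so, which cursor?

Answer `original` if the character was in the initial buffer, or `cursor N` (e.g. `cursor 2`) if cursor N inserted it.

Answer: original

Derivation:
After op 1 (delete): buffer="ipfba" (len 5), cursors c1@0 c2@1, authorship .....
After op 2 (delete): buffer="pfba" (len 4), cursors c1@0 c2@0, authorship ....
After op 3 (move_left): buffer="pfba" (len 4), cursors c1@0 c2@0, authorship ....
After op 4 (insert('l')): buffer="llpfba" (len 6), cursors c1@2 c2@2, authorship 12....
Authorship (.=original, N=cursor N): 1 2 . . . .
Index 4: author = original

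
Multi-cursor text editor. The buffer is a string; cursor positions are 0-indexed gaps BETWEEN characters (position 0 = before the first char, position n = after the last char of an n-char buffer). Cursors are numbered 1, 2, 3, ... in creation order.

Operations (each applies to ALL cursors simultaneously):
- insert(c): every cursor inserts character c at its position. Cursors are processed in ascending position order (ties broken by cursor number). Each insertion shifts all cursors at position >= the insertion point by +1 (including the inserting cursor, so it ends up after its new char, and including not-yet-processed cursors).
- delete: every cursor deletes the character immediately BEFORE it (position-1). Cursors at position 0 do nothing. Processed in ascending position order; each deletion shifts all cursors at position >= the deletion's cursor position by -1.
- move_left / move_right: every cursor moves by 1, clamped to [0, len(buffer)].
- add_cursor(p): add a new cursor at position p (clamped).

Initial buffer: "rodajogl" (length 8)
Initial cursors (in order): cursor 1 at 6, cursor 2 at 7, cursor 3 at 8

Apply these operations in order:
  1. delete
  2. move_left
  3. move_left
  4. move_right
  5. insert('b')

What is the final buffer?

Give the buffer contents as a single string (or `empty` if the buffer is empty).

After op 1 (delete): buffer="rodaj" (len 5), cursors c1@5 c2@5 c3@5, authorship .....
After op 2 (move_left): buffer="rodaj" (len 5), cursors c1@4 c2@4 c3@4, authorship .....
After op 3 (move_left): buffer="rodaj" (len 5), cursors c1@3 c2@3 c3@3, authorship .....
After op 4 (move_right): buffer="rodaj" (len 5), cursors c1@4 c2@4 c3@4, authorship .....
After op 5 (insert('b')): buffer="rodabbbj" (len 8), cursors c1@7 c2@7 c3@7, authorship ....123.

Answer: rodabbbj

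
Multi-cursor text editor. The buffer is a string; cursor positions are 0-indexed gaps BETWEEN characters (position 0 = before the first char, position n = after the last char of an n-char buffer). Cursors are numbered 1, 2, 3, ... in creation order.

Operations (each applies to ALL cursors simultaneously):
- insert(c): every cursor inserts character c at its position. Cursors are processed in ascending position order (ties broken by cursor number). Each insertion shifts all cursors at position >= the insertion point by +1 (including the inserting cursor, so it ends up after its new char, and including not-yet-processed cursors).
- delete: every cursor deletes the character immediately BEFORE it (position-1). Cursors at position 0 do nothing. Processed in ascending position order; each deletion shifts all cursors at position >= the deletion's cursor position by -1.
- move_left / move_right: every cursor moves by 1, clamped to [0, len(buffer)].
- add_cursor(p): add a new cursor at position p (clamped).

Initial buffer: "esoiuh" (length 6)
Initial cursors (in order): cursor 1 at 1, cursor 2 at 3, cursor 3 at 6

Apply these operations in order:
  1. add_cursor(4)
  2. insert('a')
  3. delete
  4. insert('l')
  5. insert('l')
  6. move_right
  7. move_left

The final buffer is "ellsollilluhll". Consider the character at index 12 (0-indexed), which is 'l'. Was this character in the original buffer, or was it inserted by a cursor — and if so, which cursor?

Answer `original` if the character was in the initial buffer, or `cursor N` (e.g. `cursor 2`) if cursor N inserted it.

Answer: cursor 3

Derivation:
After op 1 (add_cursor(4)): buffer="esoiuh" (len 6), cursors c1@1 c2@3 c4@4 c3@6, authorship ......
After op 2 (insert('a')): buffer="easoaiauha" (len 10), cursors c1@2 c2@5 c4@7 c3@10, authorship .1..2.4..3
After op 3 (delete): buffer="esoiuh" (len 6), cursors c1@1 c2@3 c4@4 c3@6, authorship ......
After op 4 (insert('l')): buffer="elsoliluhl" (len 10), cursors c1@2 c2@5 c4@7 c3@10, authorship .1..2.4..3
After op 5 (insert('l')): buffer="ellsollilluhll" (len 14), cursors c1@3 c2@7 c4@10 c3@14, authorship .11..22.44..33
After op 6 (move_right): buffer="ellsollilluhll" (len 14), cursors c1@4 c2@8 c4@11 c3@14, authorship .11..22.44..33
After op 7 (move_left): buffer="ellsollilluhll" (len 14), cursors c1@3 c2@7 c4@10 c3@13, authorship .11..22.44..33
Authorship (.=original, N=cursor N): . 1 1 . . 2 2 . 4 4 . . 3 3
Index 12: author = 3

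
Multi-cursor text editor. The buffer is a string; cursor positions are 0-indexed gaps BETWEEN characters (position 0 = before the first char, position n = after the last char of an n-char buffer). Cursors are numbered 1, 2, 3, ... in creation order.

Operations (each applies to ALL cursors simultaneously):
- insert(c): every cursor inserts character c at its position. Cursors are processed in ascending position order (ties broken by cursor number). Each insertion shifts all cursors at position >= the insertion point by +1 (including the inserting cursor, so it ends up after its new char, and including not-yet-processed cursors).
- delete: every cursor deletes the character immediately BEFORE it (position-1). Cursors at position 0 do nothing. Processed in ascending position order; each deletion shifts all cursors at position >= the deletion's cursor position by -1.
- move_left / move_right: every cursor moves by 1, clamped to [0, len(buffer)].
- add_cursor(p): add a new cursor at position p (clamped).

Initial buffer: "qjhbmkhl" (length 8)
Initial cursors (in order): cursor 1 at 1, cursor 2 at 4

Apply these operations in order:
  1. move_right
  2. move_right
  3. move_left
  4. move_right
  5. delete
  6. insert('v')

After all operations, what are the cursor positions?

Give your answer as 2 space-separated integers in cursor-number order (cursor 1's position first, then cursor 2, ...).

Answer: 3 6

Derivation:
After op 1 (move_right): buffer="qjhbmkhl" (len 8), cursors c1@2 c2@5, authorship ........
After op 2 (move_right): buffer="qjhbmkhl" (len 8), cursors c1@3 c2@6, authorship ........
After op 3 (move_left): buffer="qjhbmkhl" (len 8), cursors c1@2 c2@5, authorship ........
After op 4 (move_right): buffer="qjhbmkhl" (len 8), cursors c1@3 c2@6, authorship ........
After op 5 (delete): buffer="qjbmhl" (len 6), cursors c1@2 c2@4, authorship ......
After op 6 (insert('v')): buffer="qjvbmvhl" (len 8), cursors c1@3 c2@6, authorship ..1..2..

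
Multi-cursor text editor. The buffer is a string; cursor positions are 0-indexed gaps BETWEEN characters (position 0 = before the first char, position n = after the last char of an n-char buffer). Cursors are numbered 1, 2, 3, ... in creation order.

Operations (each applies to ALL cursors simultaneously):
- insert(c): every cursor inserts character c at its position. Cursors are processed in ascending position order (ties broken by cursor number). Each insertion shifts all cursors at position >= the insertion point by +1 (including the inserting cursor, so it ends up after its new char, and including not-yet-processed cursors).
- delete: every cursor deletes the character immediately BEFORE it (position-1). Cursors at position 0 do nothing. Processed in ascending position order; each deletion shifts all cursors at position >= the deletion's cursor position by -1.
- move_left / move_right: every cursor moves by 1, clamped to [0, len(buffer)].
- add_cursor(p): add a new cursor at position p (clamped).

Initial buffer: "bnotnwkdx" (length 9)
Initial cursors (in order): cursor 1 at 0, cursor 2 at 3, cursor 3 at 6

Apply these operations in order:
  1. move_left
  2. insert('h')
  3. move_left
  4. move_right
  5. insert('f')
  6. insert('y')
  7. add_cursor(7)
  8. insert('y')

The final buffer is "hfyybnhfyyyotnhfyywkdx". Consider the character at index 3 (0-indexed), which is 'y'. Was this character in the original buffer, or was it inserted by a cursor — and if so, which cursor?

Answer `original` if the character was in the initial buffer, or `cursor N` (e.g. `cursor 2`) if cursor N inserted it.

After op 1 (move_left): buffer="bnotnwkdx" (len 9), cursors c1@0 c2@2 c3@5, authorship .........
After op 2 (insert('h')): buffer="hbnhotnhwkdx" (len 12), cursors c1@1 c2@4 c3@8, authorship 1..2...3....
After op 3 (move_left): buffer="hbnhotnhwkdx" (len 12), cursors c1@0 c2@3 c3@7, authorship 1..2...3....
After op 4 (move_right): buffer="hbnhotnhwkdx" (len 12), cursors c1@1 c2@4 c3@8, authorship 1..2...3....
After op 5 (insert('f')): buffer="hfbnhfotnhfwkdx" (len 15), cursors c1@2 c2@6 c3@11, authorship 11..22...33....
After op 6 (insert('y')): buffer="hfybnhfyotnhfywkdx" (len 18), cursors c1@3 c2@8 c3@14, authorship 111..222...333....
After op 7 (add_cursor(7)): buffer="hfybnhfyotnhfywkdx" (len 18), cursors c1@3 c4@7 c2@8 c3@14, authorship 111..222...333....
After op 8 (insert('y')): buffer="hfyybnhfyyyotnhfyywkdx" (len 22), cursors c1@4 c4@9 c2@11 c3@18, authorship 1111..22422...3333....
Authorship (.=original, N=cursor N): 1 1 1 1 . . 2 2 4 2 2 . . . 3 3 3 3 . . . .
Index 3: author = 1

Answer: cursor 1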